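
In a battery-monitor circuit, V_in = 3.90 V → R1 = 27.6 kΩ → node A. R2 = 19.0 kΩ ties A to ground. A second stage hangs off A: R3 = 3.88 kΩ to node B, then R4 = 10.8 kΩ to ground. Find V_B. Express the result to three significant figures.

V_B ≈ 0.662 V

Node A sees R2 in parallel with the series input of stage 2, R3 + R4 = 14.68 kΩ.
Effective lower resistance at A: R2 ‖ 14.68 = 8.281 kΩ.
So V_A = 3.90 × 0.2308 = 0.9001 V.
Then the unloaded second divider: V_B = V_A × R4/(R3+R4) = 0.9001 × 0.7357 = 0.6622 V.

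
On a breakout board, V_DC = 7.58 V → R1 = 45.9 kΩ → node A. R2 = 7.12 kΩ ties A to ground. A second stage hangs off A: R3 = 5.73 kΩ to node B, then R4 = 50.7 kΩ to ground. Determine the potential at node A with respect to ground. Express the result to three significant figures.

V_A ≈ 0.918 V

The second stage (R3 + R4 = 56.43 kΩ) loads node A in parallel with R2.
R2 ‖ (R3+R4) = 6.322 kΩ.
V_A = 7.58 × 6.322/(45.9 + 6.322) = 0.9177 V.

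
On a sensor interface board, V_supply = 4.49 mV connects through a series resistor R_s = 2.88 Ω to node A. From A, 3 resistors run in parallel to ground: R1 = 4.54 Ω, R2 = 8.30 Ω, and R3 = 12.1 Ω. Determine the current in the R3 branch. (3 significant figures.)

I ≈ 0.167 mA

Combine the parallel branches: R_p = (1/4.54 + 1/8.30 + 1/12.1)⁻¹ = 2.362 Ω.
V_A by voltage divider: V_A = 4.49 × 2.362/(2.88 + 2.362) = 2.023 mV.
Branch current I = V_A/R3 = 2.023/12.1 = 0.1672 mA.
(Equivalently: I_total = 0.8566 mA, then current-divider fraction G_k/ΣG = 0.1952.)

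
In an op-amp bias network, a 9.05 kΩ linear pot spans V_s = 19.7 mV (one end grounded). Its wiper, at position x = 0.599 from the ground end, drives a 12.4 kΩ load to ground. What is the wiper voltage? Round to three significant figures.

The pot divides into 3.629 kΩ above the wiper and 5.421 kΩ below.
(x·R_p) ‖ R_L = 3.772 kΩ.
Then V_out = V_s · 3.772/(3.629 + 3.772) = 10.04 mV.
(Unloaded: V_out = x·V_s = 11.8 mV.)

V_out ≈ 10.0 mV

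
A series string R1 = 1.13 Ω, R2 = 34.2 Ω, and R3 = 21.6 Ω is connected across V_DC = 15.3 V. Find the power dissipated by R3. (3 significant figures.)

The common current is I = 15.3/56.93 = 0.2688 A.
P = I²R = 0.07223 × 21.6 = 1.560 W.

P ≈ 1.56 W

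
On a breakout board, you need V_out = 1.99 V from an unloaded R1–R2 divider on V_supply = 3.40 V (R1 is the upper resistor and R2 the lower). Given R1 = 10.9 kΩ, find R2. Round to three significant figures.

R2 ≈ 15.4 kΩ

Required fraction k = V_out/V_supply = 0.5853.
Rearranging, R2 = R1·k/(1−k) = 10.9 × 1.411 = 15.38 kΩ.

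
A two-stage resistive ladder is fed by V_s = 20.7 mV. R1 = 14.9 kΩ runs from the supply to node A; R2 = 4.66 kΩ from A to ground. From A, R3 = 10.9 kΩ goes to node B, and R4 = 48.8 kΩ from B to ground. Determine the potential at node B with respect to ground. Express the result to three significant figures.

Looking into the second stage from A: R3 + R4 = 59.70 kΩ appears in parallel with R2.
R2 ‖ (R3+R4) = 4.323 kΩ.
First divider: V_A = V_s · 4.323/(14.9 + 4.323) = 4.655 mV.
V_B = V_A × 0.8174 = 3.805 mV.

V_B ≈ 3.80 mV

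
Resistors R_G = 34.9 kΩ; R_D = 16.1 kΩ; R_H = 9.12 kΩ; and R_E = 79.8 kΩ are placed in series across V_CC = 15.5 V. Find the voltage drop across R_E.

ΣR = 34.9 + 16.1 + 9.12 + 79.8 = 139.9 kΩ.
By the voltage-divider rule, V = 15.5 × 79.80/139.9 = 8.840 V.

V ≈ 8.84 V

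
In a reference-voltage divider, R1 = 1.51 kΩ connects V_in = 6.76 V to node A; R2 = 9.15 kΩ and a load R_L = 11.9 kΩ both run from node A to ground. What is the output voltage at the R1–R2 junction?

The load sits in parallel with R2, giving an effective lower resistance R2' = R2·R_L/(R2+R_L) = 5.173 kΩ.
Voltage divider with the loaded lower leg: V_out = 6.76 × 5.173/(1.51 + 5.173) = 6.76 × 0.7740 = 5.233 V.

V_out ≈ 5.23 V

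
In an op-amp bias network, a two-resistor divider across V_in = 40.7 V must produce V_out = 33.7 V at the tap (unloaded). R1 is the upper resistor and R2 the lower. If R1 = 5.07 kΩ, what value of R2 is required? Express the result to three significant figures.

V_out/V_in = R2/(R1+R2) = 0.8280.
Rearranging, R2 = R1·k/(1−k) = 5.07 × 4.814 = 24.41 kΩ.

R2 ≈ 24.4 kΩ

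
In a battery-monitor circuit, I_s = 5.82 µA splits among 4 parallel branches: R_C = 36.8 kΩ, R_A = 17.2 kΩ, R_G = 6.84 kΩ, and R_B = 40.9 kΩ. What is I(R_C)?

Conductances: ΣG = 1/36.8 + 1/17.2 + 1/6.84 + 1/40.9 = 0.2560 (1/kΩ).
Current divider: I(R_C) = I_s · G_k/ΣG = 5.82 × (0.02717/0.2560) = 5.82 × 0.1062 = 0.6179 µA.

I ≈ 0.618 µA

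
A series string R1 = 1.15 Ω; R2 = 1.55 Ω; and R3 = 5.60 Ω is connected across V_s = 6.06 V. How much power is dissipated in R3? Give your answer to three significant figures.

ΣR = 8.300 Ω → I = 6.06/8.300 = 0.7301 A.
V(R3) = I·R = 4.089 V; P = V·I = 4.089 × 0.7301 = 2.985 W.

P ≈ 2.99 W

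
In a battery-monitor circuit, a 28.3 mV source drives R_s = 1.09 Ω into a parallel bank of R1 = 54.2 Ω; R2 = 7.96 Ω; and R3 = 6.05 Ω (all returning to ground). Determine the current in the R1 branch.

Equivalent of the parallel group: R_p = 3.232 Ω.
V_A by voltage divider: V_A = 28.3 × 3.232/(1.09 + 3.232) = 21.16 mV.
Branch current I = V_A/R1 = 21.16/54.2 = 0.3905 mA.

I ≈ 0.390 mA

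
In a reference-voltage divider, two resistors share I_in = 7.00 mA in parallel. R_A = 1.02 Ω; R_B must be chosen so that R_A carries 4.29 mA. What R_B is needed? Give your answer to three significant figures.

In a two-way split, I_A/I_in = R_B/(R_A + R_B).
4.29/7.00 = R_B/(R_A + R_B) → R_B = R_A · (0.6129)/(1 − 0.6129) = 1.02 × 1.583 = 1.615 Ω.

R_B ≈ 1.61 Ω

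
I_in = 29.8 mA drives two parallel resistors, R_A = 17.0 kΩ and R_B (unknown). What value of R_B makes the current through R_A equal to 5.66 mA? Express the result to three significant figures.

R_B ≈ 3.99 kΩ

In a two-way split, I_A/I_in = R_B/(R_A + R_B).
With f = 0.1899, R_B = R_A · f/(1−f) = 17.0 × 0.2345 = 3.986 kΩ.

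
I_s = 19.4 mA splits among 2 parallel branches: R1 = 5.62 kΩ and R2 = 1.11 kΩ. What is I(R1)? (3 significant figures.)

Two-branch current divider: I_k = I_s · R_other/(R_1 + R_2).
I(R1) = 19.4 × 1.11/(5.62 + 1.11) = 19.4 × 0.1649 = 3.200 mA.

I ≈ 3.20 mA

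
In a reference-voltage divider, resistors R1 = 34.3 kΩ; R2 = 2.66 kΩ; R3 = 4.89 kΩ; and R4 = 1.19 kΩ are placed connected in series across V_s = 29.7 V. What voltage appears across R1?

Total series resistance ΣR = 34.3 + 2.66 + 4.89 + 1.19 = 43.04 kΩ.
Voltage divider: V = V_s · (34.30 / 43.04) = 29.7 × 0.7969 = 23.67 V.

V ≈ 23.7 V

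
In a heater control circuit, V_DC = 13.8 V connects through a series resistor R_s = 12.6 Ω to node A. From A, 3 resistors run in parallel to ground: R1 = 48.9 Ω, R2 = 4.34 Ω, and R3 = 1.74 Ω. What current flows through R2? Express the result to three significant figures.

I ≈ 0.279 A

Combine the parallel branches: R_p = (1/48.9 + 1/4.34 + 1/1.74)⁻¹ = 1.211 Ω.
Node voltage V_A = V_DC · R_p/(R_s + R_p) = 13.8 × 0.08770 = 1.210 V.
Branch current I = V_A/R2 = 1.210/4.34 = 0.2789 A.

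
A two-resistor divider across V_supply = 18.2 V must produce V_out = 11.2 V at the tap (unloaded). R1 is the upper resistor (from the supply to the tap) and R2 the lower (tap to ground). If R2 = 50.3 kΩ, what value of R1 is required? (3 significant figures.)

The divider ratio is R2/(R1+R2) = 11.2/18.2 = 0.6154.
So R1 = R2 · (V_supply/V_out − 1) = 50.3 × (18.2/11.2 − 1) = 50.3 × 0.6250 = 31.44 kΩ.

R1 ≈ 31.4 kΩ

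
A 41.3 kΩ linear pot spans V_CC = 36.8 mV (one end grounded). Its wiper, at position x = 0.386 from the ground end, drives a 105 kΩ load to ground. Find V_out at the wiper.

Lower segment x·R_p = 15.94 kΩ; upper segment (1−x)·R_p = 25.36 kΩ.
R_L loads the lower segment: effective lower R = 13.84 kΩ.
Loaded-divider output: V_out = 36.8 × 0.3531 = 12.99 mV.

V_out ≈ 13.0 mV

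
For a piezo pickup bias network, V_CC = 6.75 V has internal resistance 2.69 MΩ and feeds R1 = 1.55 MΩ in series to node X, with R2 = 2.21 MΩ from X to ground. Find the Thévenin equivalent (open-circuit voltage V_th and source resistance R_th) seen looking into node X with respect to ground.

V_th ≈ 2.31 V, R_th ≈ 1.45 MΩ

R1' = 2.69 + 1.55 = 4.240 MΩ (source resistance + R1).
V_th is the unloaded tap voltage: V_CC · R2/(R1'+R2) = 6.75 × 0.3426 = 2.313 V.
With V_CC suppressed (replaced by a short), R_th = R1' ‖ R2 = (4.240 × 2.21)/(4.240 + 2.21) = 1.453 MΩ.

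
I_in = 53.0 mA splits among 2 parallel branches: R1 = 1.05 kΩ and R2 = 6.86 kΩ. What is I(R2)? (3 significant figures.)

I ≈ 7.04 mA

Two-branch current divider: I_k = I_in · R_other/(R_1 + R_2).
I(R2) = 53.0 × 1.05/(1.05 + 6.86) = 53.0 × 0.1327 = 7.035 mA.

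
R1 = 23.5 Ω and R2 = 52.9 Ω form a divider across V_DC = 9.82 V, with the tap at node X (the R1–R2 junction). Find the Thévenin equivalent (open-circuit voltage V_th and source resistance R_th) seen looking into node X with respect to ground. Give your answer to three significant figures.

V_th ≈ 6.80 V, R_th ≈ 16.3 Ω

V_th is the unloaded tap voltage: V_DC · R2/(R1+R2) = 9.82 × 0.6924 = 6.799 V.
Looking into X with the source shorted: R_th = R1·R2/(R1+R2) = 23.50 × 52.9/76.40 = 16.27 Ω.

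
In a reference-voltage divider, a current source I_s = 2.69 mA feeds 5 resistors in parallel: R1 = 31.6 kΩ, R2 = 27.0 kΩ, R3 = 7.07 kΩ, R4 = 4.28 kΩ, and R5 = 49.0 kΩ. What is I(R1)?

ΣG = 1/31.6 + 1/27.0 + 1/7.07 + 1/4.28 + 1/49.0 = 0.4642.
Current divider: I(R1) = I_s · G_k/ΣG = 2.69 × (0.03165/0.4642) = 2.69 × 0.06818 = 0.1834 mA.

I ≈ 0.183 mA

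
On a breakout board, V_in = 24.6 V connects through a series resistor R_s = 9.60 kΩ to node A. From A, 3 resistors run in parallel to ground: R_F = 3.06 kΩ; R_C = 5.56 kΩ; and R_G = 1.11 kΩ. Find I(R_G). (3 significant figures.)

Parallel bank: R_p = 1/(1/3.06 + 1/5.56 + 1/1.11) = 0.7105 kΩ.
Node voltage V_A = V_in · R_p/(R_s + R_p) = 24.6 × 0.06891 = 1.695 V.
I(R_G) = V_A / R_G = 1.695/1.11 = 1.527 mA.

I ≈ 1.53 mA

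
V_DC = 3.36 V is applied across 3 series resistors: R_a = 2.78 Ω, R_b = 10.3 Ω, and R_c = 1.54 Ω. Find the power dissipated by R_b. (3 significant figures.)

ΣR = 14.62 Ω → I = 3.36/14.62 = 0.2298 A.
P(R_b) = I²·R_b = (0.2298)² × 10.3 = 0.5440 W.

P ≈ 0.544 W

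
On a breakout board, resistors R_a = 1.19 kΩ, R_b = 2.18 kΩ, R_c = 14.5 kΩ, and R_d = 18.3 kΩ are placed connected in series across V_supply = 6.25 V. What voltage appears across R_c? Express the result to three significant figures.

Series total: ΣR = 1.19 + 2.18 + 14.5 + 18.3 = 36.17 kΩ.
By the voltage-divider rule, V = 6.25 × 14.50/36.17 = 2.506 V.

V ≈ 2.51 V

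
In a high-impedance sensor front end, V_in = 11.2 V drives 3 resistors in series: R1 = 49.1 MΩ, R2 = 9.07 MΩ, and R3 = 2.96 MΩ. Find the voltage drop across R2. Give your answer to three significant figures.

V ≈ 1.66 V

ΣR = 49.1 + 9.07 + 2.96 = 61.13 MΩ.
V = V_in · R/ΣR = 11.2 × 0.1484 = 1.662 V.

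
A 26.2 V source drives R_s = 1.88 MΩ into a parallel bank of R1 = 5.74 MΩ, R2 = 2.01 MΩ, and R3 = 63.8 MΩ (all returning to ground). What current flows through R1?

I ≈ 1.99 µA

Equivalent of the parallel group: R_p = 1.455 MΩ.
Node voltage V_A = V_supply · R_p/(R_s + R_p) = 26.2 × 0.4362 = 11.43 V.
Branch current I = V_A/R1 = 11.43/5.74 = 1.991 µA.
(Equivalently: I_total = 7.857 µA, then current-divider fraction G_k/ΣG = 0.2534.)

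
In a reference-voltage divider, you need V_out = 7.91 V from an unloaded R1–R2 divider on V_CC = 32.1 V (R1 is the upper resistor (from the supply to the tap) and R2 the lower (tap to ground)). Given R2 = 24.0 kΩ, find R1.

R1 ≈ 73.4 kΩ

Required fraction k = V_out/V_CC = 0.2464.
Rearranging, R1 = R2·(1−k)/k = 24.0 × 3.058 = 73.40 kΩ.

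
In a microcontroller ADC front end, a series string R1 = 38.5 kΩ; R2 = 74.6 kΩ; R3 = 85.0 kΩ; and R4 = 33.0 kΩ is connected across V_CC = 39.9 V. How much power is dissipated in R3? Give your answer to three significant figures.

P ≈ 2.53 mW

Series current I = V_CC/ΣR = 39.9/231.1 = 0.1727 mA.
P(R3) = I²·R3 = (0.1727)² × 85.0 = 2.534 mW.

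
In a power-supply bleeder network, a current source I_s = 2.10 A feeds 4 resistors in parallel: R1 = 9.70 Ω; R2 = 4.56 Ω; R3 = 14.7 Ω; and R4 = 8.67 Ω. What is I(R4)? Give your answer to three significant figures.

I ≈ 0.479 A

Total conductance ΣG = 1/9.70 + 1/4.56 + 1/14.7 + 1/8.67 = 0.5058 (units of 1/Ω).
By the current-divider rule, I = I_s · G_k/ΣG = 2.10 × 0.2281 = 0.4789 A.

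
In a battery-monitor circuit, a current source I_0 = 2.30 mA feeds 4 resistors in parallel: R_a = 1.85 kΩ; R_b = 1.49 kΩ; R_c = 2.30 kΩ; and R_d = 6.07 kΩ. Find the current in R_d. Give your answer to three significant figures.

I ≈ 0.209 mA

Total conductance ΣG = 1/1.85 + 1/1.49 + 1/2.30 + 1/6.07 = 1.811 (units of 1/kΩ).
By the current-divider rule, I = I_0 · G_k/ΣG = 2.30 × 0.09096 = 0.2092 mA.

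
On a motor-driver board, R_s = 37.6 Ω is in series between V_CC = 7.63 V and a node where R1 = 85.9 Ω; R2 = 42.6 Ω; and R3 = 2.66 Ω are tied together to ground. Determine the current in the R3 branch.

I ≈ 0.174 A

Combine the parallel branches: R_p = (1/85.9 + 1/42.6 + 1/2.66)⁻¹ = 2.433 Ω.
Node voltage V_A = V_CC · R_p/(R_s + R_p) = 7.63 × 0.06077 = 0.4637 V.
I(R3) = V_A / R3 = 0.4637/2.66 = 0.1743 A.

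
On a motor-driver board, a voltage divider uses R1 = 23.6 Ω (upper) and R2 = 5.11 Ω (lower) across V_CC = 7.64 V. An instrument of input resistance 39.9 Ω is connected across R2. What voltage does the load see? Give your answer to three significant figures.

V_out ≈ 1.23 V

R2 ‖ R_L = (5.11 × 39.9)/(5.11 + 39.9) = 4.530 Ω.
Then V_out = V_CC · R2'/(R1 + R2') = 7.64 × 4.530/28.13 = 1.230 V.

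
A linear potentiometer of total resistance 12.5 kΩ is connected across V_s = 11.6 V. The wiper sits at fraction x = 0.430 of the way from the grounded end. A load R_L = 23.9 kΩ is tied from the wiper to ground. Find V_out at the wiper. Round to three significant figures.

V_out ≈ 4.42 V

Split the track: R_lower = x·R_p = 5.375 kΩ, R_upper = (1−x)·R_p = 7.125 kΩ.
R_L loads the lower segment: effective lower R = 4.388 kΩ.
V_out = 11.6 × 4.388/(7.125 + 4.388) = 4.421 V.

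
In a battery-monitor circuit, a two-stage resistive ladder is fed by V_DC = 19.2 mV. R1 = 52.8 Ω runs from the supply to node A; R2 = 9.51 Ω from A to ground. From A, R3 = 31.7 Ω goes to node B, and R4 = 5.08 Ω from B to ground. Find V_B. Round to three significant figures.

V_B ≈ 0.332 mV

Looking into the second stage from A: R3 + R4 = 36.78 Ω appears in parallel with R2.
R2 ‖ (R3+R4) = 7.556 Ω.
First divider: V_A = V_DC · 7.556/(52.8 + 7.556) = 2.404 mV.
Then the unloaded second divider: V_B = V_A × R4/(R3+R4) = 2.404 × 0.1381 = 0.3320 mV.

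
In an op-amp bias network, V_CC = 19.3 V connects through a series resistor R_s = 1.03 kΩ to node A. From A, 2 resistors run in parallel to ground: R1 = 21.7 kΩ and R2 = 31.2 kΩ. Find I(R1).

Equivalent of the parallel group: R_p = 12.80 kΩ.
V_A by voltage divider: V_A = 19.3 × 12.80/(1.03 + 12.80) = 17.86 V.
I(R1) = V_A / R1 = 17.86/21.7 = 0.8232 mA.

I ≈ 0.823 mA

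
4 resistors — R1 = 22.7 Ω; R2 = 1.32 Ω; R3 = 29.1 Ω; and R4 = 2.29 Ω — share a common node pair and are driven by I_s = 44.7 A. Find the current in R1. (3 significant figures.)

I ≈ 1.55 A

Conductances: ΣG = 1/22.7 + 1/1.32 + 1/29.1 + 1/2.29 = 1.273 (1/Ω).
R1 takes the fraction G_k/ΣG = 0.04405/1.273 = 0.03461, so I = 44.7 × 0.03461 = 1.547 A.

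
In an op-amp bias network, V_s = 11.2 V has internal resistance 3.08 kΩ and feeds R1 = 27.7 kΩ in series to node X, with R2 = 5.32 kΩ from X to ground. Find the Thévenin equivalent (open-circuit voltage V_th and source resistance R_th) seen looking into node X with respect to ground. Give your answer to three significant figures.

R1' = 3.08 + 27.7 = 30.78 kΩ (source resistance + R1).
V_th is the unloaded tap voltage: V_s · R2/(R1'+R2) = 11.2 × 0.1474 = 1.651 V.
Zeroing V_s shorts the top of R1' to ground, so R_th = R1' ‖ R2 = 4.536 kΩ.

V_th ≈ 1.65 V, R_th ≈ 4.54 kΩ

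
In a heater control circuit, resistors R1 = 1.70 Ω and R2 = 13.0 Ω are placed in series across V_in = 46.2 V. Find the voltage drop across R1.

V ≈ 5.34 V

ΣR = 1.70 + 13.0 = 14.70 Ω.
Voltage divider: V = V_in · (1.700 / 14.70) = 46.2 × 0.1156 = 5.343 V.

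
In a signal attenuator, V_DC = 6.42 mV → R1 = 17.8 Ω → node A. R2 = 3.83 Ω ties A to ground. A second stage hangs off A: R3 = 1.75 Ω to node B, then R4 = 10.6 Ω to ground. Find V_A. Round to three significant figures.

V_A ≈ 0.906 mV

Node A sees R2 in parallel with the series input of stage 2, R3 + R4 = 12.35 Ω.
R2 ‖ (R3+R4) = 2.923 Ω.
First divider: V_A = V_DC · 2.923/(17.8 + 2.923) = 0.9057 mV.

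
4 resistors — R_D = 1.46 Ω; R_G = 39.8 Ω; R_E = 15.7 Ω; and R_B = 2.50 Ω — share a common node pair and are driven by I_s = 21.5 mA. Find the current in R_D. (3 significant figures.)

Conductances: ΣG = 1/1.46 + 1/39.8 + 1/15.7 + 1/2.50 = 1.174 (1/Ω).
R_D takes the fraction G_k/ΣG = 0.6849/1.174 = 0.5835, so I = 21.5 × 0.5835 = 12.55 mA.

I ≈ 12.5 mA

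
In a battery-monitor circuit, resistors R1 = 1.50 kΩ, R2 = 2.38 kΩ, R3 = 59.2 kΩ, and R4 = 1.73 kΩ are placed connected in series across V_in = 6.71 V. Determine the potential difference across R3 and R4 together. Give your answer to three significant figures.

Series total: ΣR = 1.50 + 2.38 + 59.2 + 1.73 = 64.81 kΩ.
R_{R3..R4} = 59.2 + 1.73 = 60.93 kΩ.
Voltage divider: V = V_in · (60.93 / 64.81) = 6.71 × 0.9401 = 6.308 V.

V ≈ 6.31 V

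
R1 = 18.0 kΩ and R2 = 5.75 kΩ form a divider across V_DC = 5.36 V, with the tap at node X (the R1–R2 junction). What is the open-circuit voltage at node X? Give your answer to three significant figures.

V_th ≈ 1.30 V

V_th is the unloaded tap voltage: V_DC · R2/(R1+R2) = 5.36 × 0.2421 = 1.298 V.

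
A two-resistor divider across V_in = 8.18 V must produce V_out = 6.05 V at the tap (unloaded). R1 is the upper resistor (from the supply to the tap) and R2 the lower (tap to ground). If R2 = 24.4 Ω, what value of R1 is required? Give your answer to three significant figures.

The divider ratio is R2/(R1+R2) = 6.05/8.18 = 0.7396.
Rearranging, R1 = R2·(1−k)/k = 24.4 × 0.3521 = 8.590 Ω.

R1 ≈ 8.59 Ω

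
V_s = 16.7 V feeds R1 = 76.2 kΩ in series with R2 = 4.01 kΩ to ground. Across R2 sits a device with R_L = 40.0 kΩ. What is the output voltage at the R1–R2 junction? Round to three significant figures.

V_out ≈ 0.762 V

R2 ‖ R_L = (4.01 × 40.0)/(4.01 + 40.0) = 3.645 kΩ.
Voltage divider with the loaded lower leg: V_out = 16.7 × 3.645/(76.2 + 3.645) = 16.7 × 0.04565 = 0.7623 V.
(Unloaded it would be 0.835 V; the load pulls it down.)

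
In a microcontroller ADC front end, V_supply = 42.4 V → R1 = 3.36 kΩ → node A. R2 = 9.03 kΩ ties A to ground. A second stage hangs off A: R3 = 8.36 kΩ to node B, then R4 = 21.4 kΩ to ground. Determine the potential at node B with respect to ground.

V_B ≈ 20.5 V

Looking into the second stage from A: R3 + R4 = 29.76 kΩ appears in parallel with R2.
R2 ‖ (R3+R4) = 6.928 kΩ.
V_A = 42.4 × 6.928/(3.36 + 6.928) = 28.55 V.
Stage 2 is unloaded, so V_B = V_A · R4/(R3+R4) = 28.55 × 21.4/29.76 = 20.53 V.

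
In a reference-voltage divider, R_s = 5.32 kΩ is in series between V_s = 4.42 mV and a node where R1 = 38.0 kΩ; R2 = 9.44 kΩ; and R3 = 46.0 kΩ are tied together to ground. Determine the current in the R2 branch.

I ≈ 0.257 µA

Parallel bank: R_p = 1/(1/38.0 + 1/9.44 + 1/46.0) = 6.494 kΩ.
Node voltage V_A = V_s · R_p/(R_s + R_p) = 4.42 × 0.5497 = 2.430 mV.
I(R2) = V_A / R2 = 2.430/9.44 = 0.2574 µA.
(Equivalently: I_total = 0.3741 µA, then current-divider fraction G_k/ΣG = 0.6879.)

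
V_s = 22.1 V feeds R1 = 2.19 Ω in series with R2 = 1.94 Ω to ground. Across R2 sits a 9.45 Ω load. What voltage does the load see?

V_out ≈ 9.36 V

R2 ‖ R_L = (1.94 × 9.45)/(1.94 + 9.45) = 1.610 Ω.
Now apply the divider: V_out = 22.1 × 0.4236 = 9.362 V.
(Unloaded it would be 10.4 V; the load pulls it down.)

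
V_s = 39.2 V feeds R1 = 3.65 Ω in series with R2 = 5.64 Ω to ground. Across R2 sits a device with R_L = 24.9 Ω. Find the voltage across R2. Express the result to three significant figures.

V_out ≈ 21.9 V

R2 ‖ R_L = (5.64 × 24.9)/(5.64 + 24.9) = 4.598 Ω.
Voltage divider with the loaded lower leg: V_out = 39.2 × 4.598/(3.65 + 4.598) = 39.2 × 0.5575 = 21.85 V.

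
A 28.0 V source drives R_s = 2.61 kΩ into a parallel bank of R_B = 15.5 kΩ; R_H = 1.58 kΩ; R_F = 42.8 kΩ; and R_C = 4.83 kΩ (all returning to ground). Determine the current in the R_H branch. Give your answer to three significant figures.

I ≈ 5.18 mA

Equivalent of the parallel group: R_p = 1.078 kΩ.
Node voltage V_A = V_s · R_p/(R_s + R_p) = 28.0 × 0.2923 = 8.183 V.
I(R_H) = V_A / R_H = 8.183/1.58 = 5.179 mA.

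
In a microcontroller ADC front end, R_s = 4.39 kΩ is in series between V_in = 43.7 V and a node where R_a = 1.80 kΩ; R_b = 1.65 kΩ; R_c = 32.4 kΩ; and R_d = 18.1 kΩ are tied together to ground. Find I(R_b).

Combine the parallel branches: R_p = (1/1.80 + 1/1.65 + 1/32.4 + 1/18.1)⁻¹ = 0.8015 kΩ.
Node voltage V_A = V_in · R_p/(R_s + R_p) = 43.7 × 0.1544 = 6.746 V.
I(R_b) = V_A / R_b = 6.746/1.65 = 4.089 mA.

I ≈ 4.09 mA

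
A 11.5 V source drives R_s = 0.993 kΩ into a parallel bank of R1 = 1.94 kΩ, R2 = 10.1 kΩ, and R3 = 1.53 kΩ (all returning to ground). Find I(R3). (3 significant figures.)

Equivalent of the parallel group: R_p = 0.7886 kΩ.
V_A = 11.5 × 0.7886/1.782 = 5.090 V.
Branch current I = V_A/R3 = 5.090/1.53 = 3.327 mA.

I ≈ 3.33 mA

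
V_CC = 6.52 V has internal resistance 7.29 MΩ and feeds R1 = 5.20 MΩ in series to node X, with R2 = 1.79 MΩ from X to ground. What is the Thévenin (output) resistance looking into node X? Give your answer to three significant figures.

R_th ≈ 1.57 MΩ

R1' = 7.29 + 5.20 = 12.49 MΩ (source resistance + R1).
Looking into X with the source shorted: R_th = R1'·R2/(R1'+R2) = 12.49 × 1.79/14.28 = 1.566 MΩ.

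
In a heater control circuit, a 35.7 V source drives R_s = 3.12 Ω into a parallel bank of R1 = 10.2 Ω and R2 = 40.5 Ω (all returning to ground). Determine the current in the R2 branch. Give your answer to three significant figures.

I ≈ 0.637 A

Equivalent of the parallel group: R_p = 8.148 Ω.
V_A by voltage divider: V_A = 35.7 × 8.148/(3.12 + 8.148) = 25.81 V.
Branch current I = V_A/R2 = 25.81/40.5 = 0.6374 A.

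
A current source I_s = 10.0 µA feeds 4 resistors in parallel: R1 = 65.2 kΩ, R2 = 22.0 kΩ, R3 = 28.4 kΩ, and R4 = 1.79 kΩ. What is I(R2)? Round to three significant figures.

Total conductance ΣG = 1/65.2 + 1/22.0 + 1/28.4 + 1/1.79 = 0.6547 (units of 1/kΩ).
Current divider: I(R2) = I_s · G_k/ΣG = 10.0 × (0.04545/0.6547) = 10.0 × 0.06943 = 0.6943 µA.

I ≈ 0.694 µA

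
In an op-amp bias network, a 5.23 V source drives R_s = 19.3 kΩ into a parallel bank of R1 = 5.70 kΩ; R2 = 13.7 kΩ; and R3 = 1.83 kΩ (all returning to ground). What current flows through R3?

I ≈ 0.175 mA

Combine the parallel branches: R_p = (1/5.70 + 1/13.7 + 1/1.83)⁻¹ = 1.258 kΩ.
V_A by voltage divider: V_A = 5.23 × 1.258/(19.3 + 1.258) = 0.3201 V.
Branch current I = V_A/R3 = 0.3201/1.83 = 0.1749 mA.
(Check via current divider: I_total = 0.2544 mA; share G_k/ΣG = 0.6875 → same result.)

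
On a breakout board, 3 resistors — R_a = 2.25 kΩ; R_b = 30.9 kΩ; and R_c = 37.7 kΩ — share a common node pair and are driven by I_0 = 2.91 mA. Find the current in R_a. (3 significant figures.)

I ≈ 2.57 mA

ΣG = 1/2.25 + 1/30.9 + 1/37.7 = 0.5033.
R_a takes the fraction G_k/ΣG = 0.4444/0.5033 = 0.8830, so I = 2.91 × 0.8830 = 2.570 mA.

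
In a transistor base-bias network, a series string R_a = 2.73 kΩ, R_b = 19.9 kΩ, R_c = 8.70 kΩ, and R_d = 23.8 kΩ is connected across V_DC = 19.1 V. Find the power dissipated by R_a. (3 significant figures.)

ΣR = 55.13 kΩ → I = 19.1/55.13 = 0.3465 mA.
V(R_a) = I·R = 0.9458 V; P = V·I = 0.9458 × 0.3465 = 0.3277 mW.

P ≈ 0.328 mW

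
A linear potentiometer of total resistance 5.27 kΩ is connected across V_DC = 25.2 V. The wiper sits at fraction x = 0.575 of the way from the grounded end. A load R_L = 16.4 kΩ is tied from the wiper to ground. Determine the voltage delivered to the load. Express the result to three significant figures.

The pot divides into 2.240 kΩ above the wiper and 3.030 kΩ below.
(x·R_p) ‖ R_L = 2.558 kΩ.
V_out = 25.2 × 2.558/(2.240 + 2.558) = 13.43 V.

V_out ≈ 13.4 V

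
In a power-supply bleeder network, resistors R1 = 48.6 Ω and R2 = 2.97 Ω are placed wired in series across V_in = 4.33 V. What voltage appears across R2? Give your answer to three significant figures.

Total series resistance ΣR = 48.6 + 2.97 = 51.57 Ω.
V = V_in · R/ΣR = 4.33 × 0.05759 = 0.2494 V.

V ≈ 0.249 V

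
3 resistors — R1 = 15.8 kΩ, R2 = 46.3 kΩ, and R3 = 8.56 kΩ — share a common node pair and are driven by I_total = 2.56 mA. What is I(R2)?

I ≈ 0.274 mA

Conductances: ΣG = 1/15.8 + 1/46.3 + 1/8.56 = 0.2017 (1/kΩ).
By the current-divider rule, I = I_total · G_k/ΣG = 2.56 × 0.1071 = 0.2741 mA.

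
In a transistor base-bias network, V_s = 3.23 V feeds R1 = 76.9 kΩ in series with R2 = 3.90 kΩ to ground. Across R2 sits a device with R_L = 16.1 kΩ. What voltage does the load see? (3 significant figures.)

V_out ≈ 0.127 V

The load sits in parallel with R2, giving an effective lower resistance R2' = R2·R_L/(R2+R_L) = 3.139 kΩ.
Voltage divider with the loaded lower leg: V_out = 3.23 × 3.139/(76.9 + 3.139) = 3.23 × 0.03922 = 0.1267 V.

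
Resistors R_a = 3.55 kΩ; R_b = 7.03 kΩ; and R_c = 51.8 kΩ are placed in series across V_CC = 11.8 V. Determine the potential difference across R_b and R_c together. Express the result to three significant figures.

Total series resistance ΣR = 3.55 + 7.03 + 51.8 = 62.38 kΩ.
R_{R_b..R_c} = 7.03 + 51.8 = 58.83 kΩ.
By the voltage-divider rule, V = 11.8 × 58.83/62.38 = 11.13 V.

V ≈ 11.1 V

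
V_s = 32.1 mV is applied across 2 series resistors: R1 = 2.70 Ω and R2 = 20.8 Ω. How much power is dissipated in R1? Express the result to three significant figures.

ΣR = 23.50 Ω → I = 32.1/23.50 = 1.366 mA.
P = I²R = 1.866 × 2.70 = 5.038 µW.

P ≈ 5.04 µW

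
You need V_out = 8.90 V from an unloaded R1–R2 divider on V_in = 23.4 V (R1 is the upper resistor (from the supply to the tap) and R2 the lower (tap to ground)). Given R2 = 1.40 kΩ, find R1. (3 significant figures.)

R1 ≈ 2.28 kΩ

The divider ratio is R2/(R1+R2) = 8.90/23.4 = 0.3803.
So R1 = R2 · (V_in/V_out − 1) = 1.40 × (23.4/8.90 − 1) = 1.40 × 1.629 = 2.281 kΩ.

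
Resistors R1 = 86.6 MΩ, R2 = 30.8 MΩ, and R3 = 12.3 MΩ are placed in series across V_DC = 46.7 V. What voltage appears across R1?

ΣR = 86.6 + 30.8 + 12.3 = 129.7 MΩ.
By the voltage-divider rule, V = 46.7 × 86.60/129.7 = 31.18 V.

V ≈ 31.2 V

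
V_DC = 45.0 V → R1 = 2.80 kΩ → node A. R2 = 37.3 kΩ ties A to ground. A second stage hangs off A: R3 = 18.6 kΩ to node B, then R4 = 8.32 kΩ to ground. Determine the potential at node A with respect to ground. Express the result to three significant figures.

V_A ≈ 38.2 V

Looking into the second stage from A: R3 + R4 = 26.92 kΩ appears in parallel with R2.
Effective lower resistance at A: R2 ‖ 26.92 = 15.64 kΩ.
V_A = 45.0 × 15.64/(2.80 + 15.64) = 38.17 V.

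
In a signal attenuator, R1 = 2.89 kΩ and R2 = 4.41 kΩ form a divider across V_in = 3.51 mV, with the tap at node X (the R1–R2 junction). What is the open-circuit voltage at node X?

V_th ≈ 2.12 mV

V_th is the unloaded tap voltage: V_in · R2/(R1+R2) = 3.51 × 0.6041 = 2.120 mV.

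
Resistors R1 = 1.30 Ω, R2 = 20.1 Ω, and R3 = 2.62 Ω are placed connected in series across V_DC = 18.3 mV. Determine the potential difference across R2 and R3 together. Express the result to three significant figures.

V ≈ 17.3 mV

Series total: ΣR = 1.30 + 20.1 + 2.62 = 24.02 Ω.
R_{R2..R3} = 20.1 + 2.62 = 22.72 Ω.
By the voltage-divider rule, V = 18.3 × 22.72/24.02 = 17.31 mV.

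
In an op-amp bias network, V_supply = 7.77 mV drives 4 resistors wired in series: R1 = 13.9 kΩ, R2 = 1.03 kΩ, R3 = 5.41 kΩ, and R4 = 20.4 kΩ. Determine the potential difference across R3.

Series total: ΣR = 13.9 + 1.03 + 5.41 + 20.4 = 40.74 kΩ.
Voltage divider: V = V_supply · (5.410 / 40.74) = 7.77 × 0.1328 = 1.032 mV.

V ≈ 1.03 mV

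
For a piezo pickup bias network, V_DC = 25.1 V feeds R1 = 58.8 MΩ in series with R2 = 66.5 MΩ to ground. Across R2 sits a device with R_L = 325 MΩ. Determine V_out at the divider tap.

V_out ≈ 12.2 V

R2 ‖ R_L = (66.5 × 325)/(66.5 + 325) = 55.20 MΩ.
Now apply the divider: V_out = 25.1 × 0.4842 = 12.15 V.
(Unloaded it would be 13.3 V; the load pulls it down.)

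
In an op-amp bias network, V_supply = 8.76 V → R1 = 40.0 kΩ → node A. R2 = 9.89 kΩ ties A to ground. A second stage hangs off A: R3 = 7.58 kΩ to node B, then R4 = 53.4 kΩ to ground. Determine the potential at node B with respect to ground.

V_B ≈ 1.35 V

Looking into the second stage from A: R3 + R4 = 60.98 kΩ appears in parallel with R2.
R2 ‖ (R3+R4) = 8.510 kΩ.
First divider: V_A = V_supply · 8.510/(40.0 + 8.510) = 1.537 V.
Then the unloaded second divider: V_B = V_A × R4/(R3+R4) = 1.537 × 0.8757 = 1.346 V.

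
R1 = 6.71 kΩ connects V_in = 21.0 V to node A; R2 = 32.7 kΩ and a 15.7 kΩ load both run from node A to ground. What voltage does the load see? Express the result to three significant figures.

First combine the lower leg with the load: R2 ‖ R_L = 10.61 kΩ.
Voltage divider with the loaded lower leg: V_out = 21.0 × 10.61/(6.71 + 10.61) = 21.0 × 0.6125 = 12.86 V.

V_out ≈ 12.9 V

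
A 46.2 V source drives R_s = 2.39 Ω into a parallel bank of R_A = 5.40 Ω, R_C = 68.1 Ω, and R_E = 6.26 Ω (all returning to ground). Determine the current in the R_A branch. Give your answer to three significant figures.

Parallel bank: R_p = 1/(1/5.40 + 1/68.1 + 1/6.26) = 2.781 Ω.
V_A by voltage divider: V_A = 46.2 × 2.781/(2.39 + 2.781) = 24.85 V.
Branch current I = V_A/R_A = 24.85/5.40 = 4.601 A.
(Check via current divider: I_total = 8.935 A; share G_k/ΣG = 0.5150 → same result.)

I ≈ 4.60 A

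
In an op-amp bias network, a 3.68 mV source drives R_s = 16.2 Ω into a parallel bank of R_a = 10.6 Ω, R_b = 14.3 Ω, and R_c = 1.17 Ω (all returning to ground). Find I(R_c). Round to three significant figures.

Equivalent of the parallel group: R_p = 0.9814 Ω.
V_A = 3.68 × 0.9814/17.18 = 0.2102 mV.
Branch current I = V_A/R_c = 0.2102/1.17 = 0.1797 mA.
(Equivalently: I_total = 0.2142 mA, then current-divider fraction G_k/ΣG = 0.8388.)

I ≈ 0.180 mA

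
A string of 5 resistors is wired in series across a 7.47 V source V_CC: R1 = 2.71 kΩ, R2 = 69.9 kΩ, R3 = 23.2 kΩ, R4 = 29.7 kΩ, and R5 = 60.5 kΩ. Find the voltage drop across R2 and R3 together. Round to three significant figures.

V ≈ 3.74 V

Total series resistance ΣR = 2.71 + 69.9 + 23.2 + 29.7 + 60.5 = 186.0 kΩ.
R_{R2..R3} = 69.9 + 23.2 = 93.10 kΩ.
Voltage divider: V = V_CC · (93.10 / 186.0) = 7.47 × 0.5005 = 3.739 V.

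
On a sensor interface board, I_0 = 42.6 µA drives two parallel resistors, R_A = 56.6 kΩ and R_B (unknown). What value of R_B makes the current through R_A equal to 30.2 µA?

In a two-way split, I_A/I_0 = R_B/(R_A + R_B).
With f = 0.7089, R_B = R_A · f/(1−f) = 56.6 × 2.435 = 137.8 kΩ.

R_B ≈ 138 kΩ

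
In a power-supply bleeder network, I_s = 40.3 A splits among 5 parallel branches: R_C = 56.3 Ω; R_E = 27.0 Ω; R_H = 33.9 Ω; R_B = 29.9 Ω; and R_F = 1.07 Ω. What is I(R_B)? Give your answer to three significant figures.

Total conductance ΣG = 1/56.3 + 1/27.0 + 1/33.9 + 1/29.9 + 1/1.07 = 1.052 (units of 1/Ω).
Current divider: I(R_B) = I_s · G_k/ΣG = 40.3 × (0.03344/1.052) = 40.3 × 0.03178 = 1.281 A.

I ≈ 1.28 A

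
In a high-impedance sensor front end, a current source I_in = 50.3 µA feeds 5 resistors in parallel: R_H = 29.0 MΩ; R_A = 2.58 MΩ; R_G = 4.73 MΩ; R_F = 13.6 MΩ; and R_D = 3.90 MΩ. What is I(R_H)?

Total conductance ΣG = 1/29.0 + 1/2.58 + 1/4.73 + 1/13.6 + 1/3.90 = 0.9634 (units of 1/MΩ).
By the current-divider rule, I = I_in · G_k/ΣG = 50.3 × 0.03579 = 1.800 µA.

I ≈ 1.80 µA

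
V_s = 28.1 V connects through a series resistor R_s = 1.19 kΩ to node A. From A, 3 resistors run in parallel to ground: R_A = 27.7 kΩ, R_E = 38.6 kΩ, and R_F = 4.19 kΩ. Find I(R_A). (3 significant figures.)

I ≈ 0.747 mA

Equivalent of the parallel group: R_p = 3.326 kΩ.
V_A by voltage divider: V_A = 28.1 × 3.326/(1.19 + 3.326) = 20.70 V.
Branch current I = V_A/R_A = 20.70/27.7 = 0.7471 mA.
(Equivalently: I_total = 6.222 mA, then current-divider fraction G_k/ΣG = 0.1201.)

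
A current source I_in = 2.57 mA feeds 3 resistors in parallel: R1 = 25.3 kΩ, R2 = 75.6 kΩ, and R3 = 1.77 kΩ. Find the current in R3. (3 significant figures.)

I ≈ 2.35 mA

Conductances: ΣG = 1/25.3 + 1/75.6 + 1/1.77 = 0.6177 (1/kΩ).
R3 takes the fraction G_k/ΣG = 0.5650/0.6177 = 0.9146, so I = 2.57 × 0.9146 = 2.351 mA.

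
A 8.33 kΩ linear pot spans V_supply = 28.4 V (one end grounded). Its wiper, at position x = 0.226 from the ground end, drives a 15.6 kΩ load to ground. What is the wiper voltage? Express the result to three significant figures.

The pot divides into 6.447 kΩ above the wiper and 1.883 kΩ below.
Lower segment in parallel with the load: 1.883 ‖ 15.6 = 1.680 kΩ.
Then V_out = V_supply · 1.680/(6.447 + 1.680) = 5.870 V.
(Unloaded: V_out = x·V_supply = 6.42 V.)

V_out ≈ 5.87 V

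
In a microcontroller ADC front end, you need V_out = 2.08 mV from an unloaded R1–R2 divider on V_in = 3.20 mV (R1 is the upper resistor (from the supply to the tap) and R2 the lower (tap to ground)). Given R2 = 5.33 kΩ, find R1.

Required fraction k = V_out/V_in = 0.6500.
So R1 = R2 · (V_in/V_out − 1) = 5.33 × (3.20/2.08 − 1) = 5.33 × 0.5385 = 2.870 kΩ.

R1 ≈ 2.87 kΩ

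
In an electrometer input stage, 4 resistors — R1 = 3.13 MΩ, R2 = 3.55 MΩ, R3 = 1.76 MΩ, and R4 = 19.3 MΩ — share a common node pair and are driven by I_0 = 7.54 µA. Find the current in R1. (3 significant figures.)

Total conductance ΣG = 1/3.13 + 1/3.55 + 1/1.76 + 1/19.3 = 1.221 (units of 1/MΩ).
By the current-divider rule, I = I_0 · G_k/ΣG = 7.54 × 0.2616 = 1.973 µA.

I ≈ 1.97 µA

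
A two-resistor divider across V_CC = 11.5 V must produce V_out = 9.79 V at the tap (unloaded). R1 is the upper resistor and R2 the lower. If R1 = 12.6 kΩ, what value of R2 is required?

R2 ≈ 72.1 kΩ

V_out/V_CC = R2/(R1+R2) = 0.8513.
R2 = R1 · 0.8513/(1 − 0.8513) = 72.14 kΩ.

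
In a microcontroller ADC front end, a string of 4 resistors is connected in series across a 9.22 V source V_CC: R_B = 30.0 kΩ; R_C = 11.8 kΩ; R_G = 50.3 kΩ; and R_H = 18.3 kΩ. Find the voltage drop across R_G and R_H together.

V ≈ 5.73 V

Series total: ΣR = 30.0 + 11.8 + 50.3 + 18.3 = 110.4 kΩ.
R_{R_G..R_H} = 50.3 + 18.3 = 68.60 kΩ.
Voltage divider: V = V_CC · (68.60 / 110.4) = 9.22 × 0.6214 = 5.729 V.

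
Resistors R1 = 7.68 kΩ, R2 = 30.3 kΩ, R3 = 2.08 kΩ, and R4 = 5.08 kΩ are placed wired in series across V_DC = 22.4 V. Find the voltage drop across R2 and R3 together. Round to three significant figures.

Total series resistance ΣR = 7.68 + 30.3 + 2.08 + 5.08 = 45.14 kΩ.
R_{R2..R3} = 30.3 + 2.08 = 32.38 kΩ.
By the voltage-divider rule, V = 22.4 × 32.38/45.14 = 16.07 V.

V ≈ 16.1 V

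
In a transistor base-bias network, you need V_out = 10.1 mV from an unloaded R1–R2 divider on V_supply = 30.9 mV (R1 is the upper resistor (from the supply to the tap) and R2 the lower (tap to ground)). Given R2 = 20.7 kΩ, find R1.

R1 ≈ 42.6 kΩ

Required fraction k = V_out/V_supply = 0.3269.
R1 = R2·(1/k − 1) = 20.7 × 2.059 = 42.63 kΩ.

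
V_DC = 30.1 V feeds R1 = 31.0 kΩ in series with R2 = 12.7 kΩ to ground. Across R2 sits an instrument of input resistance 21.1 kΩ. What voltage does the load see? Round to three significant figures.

The load sits in parallel with R2, giving an effective lower resistance R2' = R2·R_L/(R2+R_L) = 7.928 kΩ.
Then V_out = V_DC · R2'/(R1 + R2') = 30.1 × 7.928/38.93 = 6.130 V.

V_out ≈ 6.13 V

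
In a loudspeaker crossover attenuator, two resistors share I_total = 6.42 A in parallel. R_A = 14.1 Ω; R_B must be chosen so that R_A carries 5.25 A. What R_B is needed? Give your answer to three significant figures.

R_B ≈ 63.3 Ω

Two-branch current divider: I_A = I_total · R_B/(R_A + R_B).
With f = 0.8178, R_B = R_A · f/(1−f) = 14.1 × 4.487 = 63.27 Ω.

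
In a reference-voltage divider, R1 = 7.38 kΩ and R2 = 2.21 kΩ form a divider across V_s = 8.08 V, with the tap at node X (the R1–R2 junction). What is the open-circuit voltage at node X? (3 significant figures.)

V_th is the unloaded tap voltage: V_s · R2/(R1+R2) = 8.08 × 0.2304 = 1.862 V.

V_th ≈ 1.86 V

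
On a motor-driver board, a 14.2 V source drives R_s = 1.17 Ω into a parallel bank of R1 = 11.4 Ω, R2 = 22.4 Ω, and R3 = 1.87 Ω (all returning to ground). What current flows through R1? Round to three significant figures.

Equivalent of the parallel group: R_p = 1.499 Ω.
V_A = 14.2 × 1.499/2.669 = 7.975 V.
I(R1) = V_A / R1 = 7.975/11.4 = 0.6996 A.
(Check via current divider: I_total = 5.320 A; share G_k/ΣG = 0.1315 → same result.)

I ≈ 0.700 A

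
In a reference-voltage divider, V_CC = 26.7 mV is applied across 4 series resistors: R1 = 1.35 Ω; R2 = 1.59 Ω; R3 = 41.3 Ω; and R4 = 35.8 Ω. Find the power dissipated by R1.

Series current I = V_CC/ΣR = 26.7/80.04 = 0.3336 mA.
P = I²R = 0.1113 × 1.35 = 0.1502 µW.

P ≈ 0.150 µW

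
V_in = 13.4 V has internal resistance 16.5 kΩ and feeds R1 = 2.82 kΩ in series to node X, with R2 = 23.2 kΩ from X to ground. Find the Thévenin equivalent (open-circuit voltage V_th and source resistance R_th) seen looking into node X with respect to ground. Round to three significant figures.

R1' = 16.5 + 2.82 = 19.32 kΩ (source resistance + R1).
Open-circuit (no load on X): V_th = V_in · R2/(R1' + R2) = 13.4 × 23.2/(19.32 + 23.2) = 7.311 V.
Zeroing V_in shorts the top of R1' to ground, so R_th = R1' ‖ R2 = 10.54 kΩ.

V_th ≈ 7.31 V, R_th ≈ 10.5 kΩ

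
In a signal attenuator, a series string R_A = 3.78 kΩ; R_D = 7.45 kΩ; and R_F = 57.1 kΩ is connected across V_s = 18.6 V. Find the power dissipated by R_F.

The common current is I = 18.6/68.33 = 0.2722 mA.
P(R_F) = I²·R_F = (0.2722)² × 57.1 = 4.231 mW.

P ≈ 4.23 mW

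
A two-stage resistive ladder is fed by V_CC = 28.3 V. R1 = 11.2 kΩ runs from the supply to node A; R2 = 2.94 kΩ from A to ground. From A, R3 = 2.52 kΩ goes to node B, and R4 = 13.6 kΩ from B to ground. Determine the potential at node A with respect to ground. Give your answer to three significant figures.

V_A ≈ 5.14 V

The second stage (R3 + R4 = 16.12 kΩ) loads node A in parallel with R2.
R2 ‖ (R3+R4) = 2.487 kΩ.
So V_A = 28.3 × 0.1817 = 5.141 V.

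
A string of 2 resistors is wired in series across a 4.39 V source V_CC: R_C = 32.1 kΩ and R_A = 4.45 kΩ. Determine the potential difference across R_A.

V ≈ 0.534 V

Series total: ΣR = 32.1 + 4.45 = 36.55 kΩ.
Voltage divider: V = V_CC · (4.450 / 36.55) = 4.39 × 0.1218 = 0.5345 V.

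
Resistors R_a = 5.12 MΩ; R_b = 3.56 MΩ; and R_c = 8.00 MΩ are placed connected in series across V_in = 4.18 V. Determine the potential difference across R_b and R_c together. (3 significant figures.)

Series total: ΣR = 5.12 + 3.56 + 8.00 = 16.68 MΩ.
R_{R_b..R_c} = 3.56 + 8.00 = 11.56 MΩ.
Voltage divider: V = V_in · (11.56 / 16.68) = 4.18 × 0.6930 = 2.897 V.

V ≈ 2.90 V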